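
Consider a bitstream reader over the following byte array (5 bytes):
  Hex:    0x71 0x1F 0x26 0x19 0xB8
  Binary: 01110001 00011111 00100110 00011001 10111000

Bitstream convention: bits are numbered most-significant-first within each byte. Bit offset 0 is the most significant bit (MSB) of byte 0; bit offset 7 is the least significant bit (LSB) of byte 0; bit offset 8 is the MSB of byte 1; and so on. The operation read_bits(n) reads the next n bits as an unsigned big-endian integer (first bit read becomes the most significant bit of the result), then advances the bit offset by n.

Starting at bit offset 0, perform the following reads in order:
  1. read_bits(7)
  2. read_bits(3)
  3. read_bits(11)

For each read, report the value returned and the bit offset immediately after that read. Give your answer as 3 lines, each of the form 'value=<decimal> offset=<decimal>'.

Read 1: bits[0:7] width=7 -> value=56 (bin 0111000); offset now 7 = byte 0 bit 7; 33 bits remain
Read 2: bits[7:10] width=3 -> value=4 (bin 100); offset now 10 = byte 1 bit 2; 30 bits remain
Read 3: bits[10:21] width=11 -> value=996 (bin 01111100100); offset now 21 = byte 2 bit 5; 19 bits remain

Answer: value=56 offset=7
value=4 offset=10
value=996 offset=21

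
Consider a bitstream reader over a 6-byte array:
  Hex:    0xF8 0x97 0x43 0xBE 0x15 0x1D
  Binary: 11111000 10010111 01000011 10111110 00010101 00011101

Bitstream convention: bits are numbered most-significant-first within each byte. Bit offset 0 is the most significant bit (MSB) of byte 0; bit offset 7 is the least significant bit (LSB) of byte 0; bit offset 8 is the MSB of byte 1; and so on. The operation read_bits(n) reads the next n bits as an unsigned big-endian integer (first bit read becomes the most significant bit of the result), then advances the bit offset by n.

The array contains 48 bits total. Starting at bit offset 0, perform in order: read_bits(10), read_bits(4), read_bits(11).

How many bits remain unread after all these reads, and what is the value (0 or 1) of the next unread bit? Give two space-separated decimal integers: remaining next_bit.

Read 1: bits[0:10] width=10 -> value=994 (bin 1111100010); offset now 10 = byte 1 bit 2; 38 bits remain
Read 2: bits[10:14] width=4 -> value=5 (bin 0101); offset now 14 = byte 1 bit 6; 34 bits remain
Read 3: bits[14:25] width=11 -> value=1671 (bin 11010000111); offset now 25 = byte 3 bit 1; 23 bits remain

Answer: 23 0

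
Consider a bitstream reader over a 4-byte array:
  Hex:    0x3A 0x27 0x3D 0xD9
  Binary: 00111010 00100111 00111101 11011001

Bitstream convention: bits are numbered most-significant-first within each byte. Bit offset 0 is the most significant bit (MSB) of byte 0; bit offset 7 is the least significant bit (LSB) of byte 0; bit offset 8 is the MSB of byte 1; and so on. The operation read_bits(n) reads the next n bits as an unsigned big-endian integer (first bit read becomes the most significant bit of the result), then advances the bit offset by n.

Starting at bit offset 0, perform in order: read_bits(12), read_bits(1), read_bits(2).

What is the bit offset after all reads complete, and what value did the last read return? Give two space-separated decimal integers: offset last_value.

Answer: 15 3

Derivation:
Read 1: bits[0:12] width=12 -> value=930 (bin 001110100010); offset now 12 = byte 1 bit 4; 20 bits remain
Read 2: bits[12:13] width=1 -> value=0 (bin 0); offset now 13 = byte 1 bit 5; 19 bits remain
Read 3: bits[13:15] width=2 -> value=3 (bin 11); offset now 15 = byte 1 bit 7; 17 bits remain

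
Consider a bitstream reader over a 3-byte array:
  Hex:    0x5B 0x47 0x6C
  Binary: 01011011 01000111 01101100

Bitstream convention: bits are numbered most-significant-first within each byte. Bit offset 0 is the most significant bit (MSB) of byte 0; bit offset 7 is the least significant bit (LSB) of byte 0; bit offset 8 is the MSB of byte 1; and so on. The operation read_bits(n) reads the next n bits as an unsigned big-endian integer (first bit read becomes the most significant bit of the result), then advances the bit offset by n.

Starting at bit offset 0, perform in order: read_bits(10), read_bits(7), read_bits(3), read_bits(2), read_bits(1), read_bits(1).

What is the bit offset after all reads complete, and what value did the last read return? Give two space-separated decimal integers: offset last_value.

Read 1: bits[0:10] width=10 -> value=365 (bin 0101101101); offset now 10 = byte 1 bit 2; 14 bits remain
Read 2: bits[10:17] width=7 -> value=14 (bin 0001110); offset now 17 = byte 2 bit 1; 7 bits remain
Read 3: bits[17:20] width=3 -> value=6 (bin 110); offset now 20 = byte 2 bit 4; 4 bits remain
Read 4: bits[20:22] width=2 -> value=3 (bin 11); offset now 22 = byte 2 bit 6; 2 bits remain
Read 5: bits[22:23] width=1 -> value=0 (bin 0); offset now 23 = byte 2 bit 7; 1 bits remain
Read 6: bits[23:24] width=1 -> value=0 (bin 0); offset now 24 = byte 3 bit 0; 0 bits remain

Answer: 24 0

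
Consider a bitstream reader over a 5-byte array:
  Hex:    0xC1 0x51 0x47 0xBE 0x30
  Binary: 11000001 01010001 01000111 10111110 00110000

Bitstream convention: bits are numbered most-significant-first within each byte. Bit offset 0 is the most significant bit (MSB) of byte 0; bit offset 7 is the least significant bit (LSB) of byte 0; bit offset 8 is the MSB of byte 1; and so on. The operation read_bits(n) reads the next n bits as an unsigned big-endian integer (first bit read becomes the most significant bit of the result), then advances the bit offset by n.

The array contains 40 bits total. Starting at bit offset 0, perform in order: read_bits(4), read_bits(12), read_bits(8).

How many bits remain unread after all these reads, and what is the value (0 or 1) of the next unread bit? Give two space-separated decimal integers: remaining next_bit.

Read 1: bits[0:4] width=4 -> value=12 (bin 1100); offset now 4 = byte 0 bit 4; 36 bits remain
Read 2: bits[4:16] width=12 -> value=337 (bin 000101010001); offset now 16 = byte 2 bit 0; 24 bits remain
Read 3: bits[16:24] width=8 -> value=71 (bin 01000111); offset now 24 = byte 3 bit 0; 16 bits remain

Answer: 16 1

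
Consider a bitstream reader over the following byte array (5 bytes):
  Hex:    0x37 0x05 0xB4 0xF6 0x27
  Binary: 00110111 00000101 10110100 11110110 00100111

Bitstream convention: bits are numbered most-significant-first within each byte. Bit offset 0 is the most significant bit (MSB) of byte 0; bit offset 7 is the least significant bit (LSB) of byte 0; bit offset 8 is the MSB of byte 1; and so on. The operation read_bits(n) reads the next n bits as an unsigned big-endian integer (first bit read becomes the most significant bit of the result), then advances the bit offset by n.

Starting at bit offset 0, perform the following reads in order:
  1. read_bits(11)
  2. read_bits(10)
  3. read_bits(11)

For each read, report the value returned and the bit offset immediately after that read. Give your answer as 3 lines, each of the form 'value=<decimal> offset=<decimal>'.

Answer: value=440 offset=11
value=182 offset=21
value=1270 offset=32

Derivation:
Read 1: bits[0:11] width=11 -> value=440 (bin 00110111000); offset now 11 = byte 1 bit 3; 29 bits remain
Read 2: bits[11:21] width=10 -> value=182 (bin 0010110110); offset now 21 = byte 2 bit 5; 19 bits remain
Read 3: bits[21:32] width=11 -> value=1270 (bin 10011110110); offset now 32 = byte 4 bit 0; 8 bits remain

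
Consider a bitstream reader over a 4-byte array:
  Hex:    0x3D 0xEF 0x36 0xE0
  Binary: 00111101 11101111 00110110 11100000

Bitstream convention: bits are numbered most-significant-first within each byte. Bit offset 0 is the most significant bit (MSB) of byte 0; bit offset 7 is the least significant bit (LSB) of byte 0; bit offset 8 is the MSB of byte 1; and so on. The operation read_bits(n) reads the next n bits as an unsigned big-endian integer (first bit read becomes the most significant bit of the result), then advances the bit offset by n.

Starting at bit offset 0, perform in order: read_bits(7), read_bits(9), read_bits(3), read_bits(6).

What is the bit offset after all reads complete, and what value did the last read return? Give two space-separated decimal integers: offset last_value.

Read 1: bits[0:7] width=7 -> value=30 (bin 0011110); offset now 7 = byte 0 bit 7; 25 bits remain
Read 2: bits[7:16] width=9 -> value=495 (bin 111101111); offset now 16 = byte 2 bit 0; 16 bits remain
Read 3: bits[16:19] width=3 -> value=1 (bin 001); offset now 19 = byte 2 bit 3; 13 bits remain
Read 4: bits[19:25] width=6 -> value=45 (bin 101101); offset now 25 = byte 3 bit 1; 7 bits remain

Answer: 25 45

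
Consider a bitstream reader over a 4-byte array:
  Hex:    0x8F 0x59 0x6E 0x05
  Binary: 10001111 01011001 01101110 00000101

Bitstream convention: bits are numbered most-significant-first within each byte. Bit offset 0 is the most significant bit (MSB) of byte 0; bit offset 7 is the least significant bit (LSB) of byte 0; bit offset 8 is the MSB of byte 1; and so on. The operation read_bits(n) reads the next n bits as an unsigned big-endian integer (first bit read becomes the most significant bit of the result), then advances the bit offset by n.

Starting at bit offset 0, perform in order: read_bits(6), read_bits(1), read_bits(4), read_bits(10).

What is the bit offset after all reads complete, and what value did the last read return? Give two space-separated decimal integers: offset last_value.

Answer: 21 813

Derivation:
Read 1: bits[0:6] width=6 -> value=35 (bin 100011); offset now 6 = byte 0 bit 6; 26 bits remain
Read 2: bits[6:7] width=1 -> value=1 (bin 1); offset now 7 = byte 0 bit 7; 25 bits remain
Read 3: bits[7:11] width=4 -> value=10 (bin 1010); offset now 11 = byte 1 bit 3; 21 bits remain
Read 4: bits[11:21] width=10 -> value=813 (bin 1100101101); offset now 21 = byte 2 bit 5; 11 bits remain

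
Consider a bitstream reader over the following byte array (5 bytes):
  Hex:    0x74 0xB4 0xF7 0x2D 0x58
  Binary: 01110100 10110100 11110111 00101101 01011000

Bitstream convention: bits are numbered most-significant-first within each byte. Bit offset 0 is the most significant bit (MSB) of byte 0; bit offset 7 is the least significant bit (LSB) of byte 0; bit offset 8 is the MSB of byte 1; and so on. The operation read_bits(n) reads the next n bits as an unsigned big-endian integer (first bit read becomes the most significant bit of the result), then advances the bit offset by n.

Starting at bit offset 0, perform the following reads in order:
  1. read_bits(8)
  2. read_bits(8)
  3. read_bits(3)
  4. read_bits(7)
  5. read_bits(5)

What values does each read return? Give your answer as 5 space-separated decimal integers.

Read 1: bits[0:8] width=8 -> value=116 (bin 01110100); offset now 8 = byte 1 bit 0; 32 bits remain
Read 2: bits[8:16] width=8 -> value=180 (bin 10110100); offset now 16 = byte 2 bit 0; 24 bits remain
Read 3: bits[16:19] width=3 -> value=7 (bin 111); offset now 19 = byte 2 bit 3; 21 bits remain
Read 4: bits[19:26] width=7 -> value=92 (bin 1011100); offset now 26 = byte 3 bit 2; 14 bits remain
Read 5: bits[26:31] width=5 -> value=22 (bin 10110); offset now 31 = byte 3 bit 7; 9 bits remain

Answer: 116 180 7 92 22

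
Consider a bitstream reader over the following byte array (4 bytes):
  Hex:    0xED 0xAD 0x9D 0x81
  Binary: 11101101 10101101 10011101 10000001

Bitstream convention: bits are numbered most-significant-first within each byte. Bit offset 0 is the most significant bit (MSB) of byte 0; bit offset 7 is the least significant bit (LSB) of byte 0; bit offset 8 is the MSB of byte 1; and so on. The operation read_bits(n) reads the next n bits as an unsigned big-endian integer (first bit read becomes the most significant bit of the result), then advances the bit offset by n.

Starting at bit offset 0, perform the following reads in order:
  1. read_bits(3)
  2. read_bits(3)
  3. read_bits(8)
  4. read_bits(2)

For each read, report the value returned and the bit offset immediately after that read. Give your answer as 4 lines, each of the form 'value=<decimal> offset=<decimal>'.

Answer: value=7 offset=3
value=3 offset=6
value=107 offset=14
value=1 offset=16

Derivation:
Read 1: bits[0:3] width=3 -> value=7 (bin 111); offset now 3 = byte 0 bit 3; 29 bits remain
Read 2: bits[3:6] width=3 -> value=3 (bin 011); offset now 6 = byte 0 bit 6; 26 bits remain
Read 3: bits[6:14] width=8 -> value=107 (bin 01101011); offset now 14 = byte 1 bit 6; 18 bits remain
Read 4: bits[14:16] width=2 -> value=1 (bin 01); offset now 16 = byte 2 bit 0; 16 bits remain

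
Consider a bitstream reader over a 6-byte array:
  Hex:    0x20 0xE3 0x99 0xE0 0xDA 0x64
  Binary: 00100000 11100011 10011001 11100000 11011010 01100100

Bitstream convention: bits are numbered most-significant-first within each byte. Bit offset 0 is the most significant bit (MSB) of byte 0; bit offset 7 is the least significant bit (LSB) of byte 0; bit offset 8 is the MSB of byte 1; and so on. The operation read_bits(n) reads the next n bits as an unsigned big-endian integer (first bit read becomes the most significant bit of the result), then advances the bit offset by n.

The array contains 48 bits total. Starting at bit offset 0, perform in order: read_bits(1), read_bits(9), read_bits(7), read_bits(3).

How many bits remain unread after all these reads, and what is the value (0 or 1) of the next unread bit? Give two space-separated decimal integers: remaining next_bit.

Read 1: bits[0:1] width=1 -> value=0 (bin 0); offset now 1 = byte 0 bit 1; 47 bits remain
Read 2: bits[1:10] width=9 -> value=131 (bin 010000011); offset now 10 = byte 1 bit 2; 38 bits remain
Read 3: bits[10:17] width=7 -> value=71 (bin 1000111); offset now 17 = byte 2 bit 1; 31 bits remain
Read 4: bits[17:20] width=3 -> value=1 (bin 001); offset now 20 = byte 2 bit 4; 28 bits remain

Answer: 28 1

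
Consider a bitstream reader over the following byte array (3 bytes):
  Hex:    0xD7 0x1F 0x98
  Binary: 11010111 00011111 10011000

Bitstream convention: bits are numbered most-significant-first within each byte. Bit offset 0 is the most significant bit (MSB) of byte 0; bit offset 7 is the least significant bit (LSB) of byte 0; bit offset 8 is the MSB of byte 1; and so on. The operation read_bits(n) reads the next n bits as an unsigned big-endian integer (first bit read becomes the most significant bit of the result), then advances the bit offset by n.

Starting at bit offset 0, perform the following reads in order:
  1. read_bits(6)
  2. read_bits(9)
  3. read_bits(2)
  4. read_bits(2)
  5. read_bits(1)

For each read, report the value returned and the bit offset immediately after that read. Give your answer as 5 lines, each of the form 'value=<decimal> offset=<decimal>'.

Read 1: bits[0:6] width=6 -> value=53 (bin 110101); offset now 6 = byte 0 bit 6; 18 bits remain
Read 2: bits[6:15] width=9 -> value=399 (bin 110001111); offset now 15 = byte 1 bit 7; 9 bits remain
Read 3: bits[15:17] width=2 -> value=3 (bin 11); offset now 17 = byte 2 bit 1; 7 bits remain
Read 4: bits[17:19] width=2 -> value=0 (bin 00); offset now 19 = byte 2 bit 3; 5 bits remain
Read 5: bits[19:20] width=1 -> value=1 (bin 1); offset now 20 = byte 2 bit 4; 4 bits remain

Answer: value=53 offset=6
value=399 offset=15
value=3 offset=17
value=0 offset=19
value=1 offset=20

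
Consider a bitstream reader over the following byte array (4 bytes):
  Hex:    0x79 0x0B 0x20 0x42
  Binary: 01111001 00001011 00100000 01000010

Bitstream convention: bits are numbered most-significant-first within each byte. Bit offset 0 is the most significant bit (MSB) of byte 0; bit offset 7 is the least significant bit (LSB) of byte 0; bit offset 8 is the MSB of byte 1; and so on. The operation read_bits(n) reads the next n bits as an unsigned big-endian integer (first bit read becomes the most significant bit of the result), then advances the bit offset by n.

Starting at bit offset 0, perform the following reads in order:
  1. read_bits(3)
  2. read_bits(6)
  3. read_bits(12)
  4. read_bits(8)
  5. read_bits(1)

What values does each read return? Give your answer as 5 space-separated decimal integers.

Answer: 3 50 356 8 0

Derivation:
Read 1: bits[0:3] width=3 -> value=3 (bin 011); offset now 3 = byte 0 bit 3; 29 bits remain
Read 2: bits[3:9] width=6 -> value=50 (bin 110010); offset now 9 = byte 1 bit 1; 23 bits remain
Read 3: bits[9:21] width=12 -> value=356 (bin 000101100100); offset now 21 = byte 2 bit 5; 11 bits remain
Read 4: bits[21:29] width=8 -> value=8 (bin 00001000); offset now 29 = byte 3 bit 5; 3 bits remain
Read 5: bits[29:30] width=1 -> value=0 (bin 0); offset now 30 = byte 3 bit 6; 2 bits remain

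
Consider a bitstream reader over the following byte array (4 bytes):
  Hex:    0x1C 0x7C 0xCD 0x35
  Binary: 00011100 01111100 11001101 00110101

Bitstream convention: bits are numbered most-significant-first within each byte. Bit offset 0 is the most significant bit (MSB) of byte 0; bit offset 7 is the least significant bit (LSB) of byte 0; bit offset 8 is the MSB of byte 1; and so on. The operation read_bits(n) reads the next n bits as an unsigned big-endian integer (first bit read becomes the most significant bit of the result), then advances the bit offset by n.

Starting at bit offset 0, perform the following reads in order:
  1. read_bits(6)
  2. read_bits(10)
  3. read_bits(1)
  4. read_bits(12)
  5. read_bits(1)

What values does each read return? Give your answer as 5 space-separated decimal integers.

Answer: 7 124 1 2470 1

Derivation:
Read 1: bits[0:6] width=6 -> value=7 (bin 000111); offset now 6 = byte 0 bit 6; 26 bits remain
Read 2: bits[6:16] width=10 -> value=124 (bin 0001111100); offset now 16 = byte 2 bit 0; 16 bits remain
Read 3: bits[16:17] width=1 -> value=1 (bin 1); offset now 17 = byte 2 bit 1; 15 bits remain
Read 4: bits[17:29] width=12 -> value=2470 (bin 100110100110); offset now 29 = byte 3 bit 5; 3 bits remain
Read 5: bits[29:30] width=1 -> value=1 (bin 1); offset now 30 = byte 3 bit 6; 2 bits remain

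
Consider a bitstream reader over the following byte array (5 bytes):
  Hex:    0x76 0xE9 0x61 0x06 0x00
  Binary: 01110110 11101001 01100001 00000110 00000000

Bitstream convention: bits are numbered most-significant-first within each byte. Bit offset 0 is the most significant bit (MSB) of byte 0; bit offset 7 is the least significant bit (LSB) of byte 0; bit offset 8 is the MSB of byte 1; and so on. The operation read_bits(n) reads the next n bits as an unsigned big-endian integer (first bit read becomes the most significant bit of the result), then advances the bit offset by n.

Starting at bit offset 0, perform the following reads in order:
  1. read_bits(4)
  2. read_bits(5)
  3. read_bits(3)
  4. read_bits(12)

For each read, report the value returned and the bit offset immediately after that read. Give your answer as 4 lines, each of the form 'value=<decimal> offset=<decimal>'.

Answer: value=7 offset=4
value=13 offset=9
value=6 offset=12
value=2401 offset=24

Derivation:
Read 1: bits[0:4] width=4 -> value=7 (bin 0111); offset now 4 = byte 0 bit 4; 36 bits remain
Read 2: bits[4:9] width=5 -> value=13 (bin 01101); offset now 9 = byte 1 bit 1; 31 bits remain
Read 3: bits[9:12] width=3 -> value=6 (bin 110); offset now 12 = byte 1 bit 4; 28 bits remain
Read 4: bits[12:24] width=12 -> value=2401 (bin 100101100001); offset now 24 = byte 3 bit 0; 16 bits remain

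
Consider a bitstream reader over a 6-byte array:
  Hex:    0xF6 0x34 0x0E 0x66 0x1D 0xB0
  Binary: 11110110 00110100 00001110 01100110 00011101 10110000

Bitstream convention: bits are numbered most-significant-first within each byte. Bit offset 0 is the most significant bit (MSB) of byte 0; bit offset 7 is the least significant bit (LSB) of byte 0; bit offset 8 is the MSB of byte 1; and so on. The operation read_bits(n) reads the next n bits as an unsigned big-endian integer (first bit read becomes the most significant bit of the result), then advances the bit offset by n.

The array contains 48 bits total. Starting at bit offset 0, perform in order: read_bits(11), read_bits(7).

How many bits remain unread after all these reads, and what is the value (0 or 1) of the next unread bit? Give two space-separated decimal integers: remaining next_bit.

Read 1: bits[0:11] width=11 -> value=1969 (bin 11110110001); offset now 11 = byte 1 bit 3; 37 bits remain
Read 2: bits[11:18] width=7 -> value=80 (bin 1010000); offset now 18 = byte 2 bit 2; 30 bits remain

Answer: 30 0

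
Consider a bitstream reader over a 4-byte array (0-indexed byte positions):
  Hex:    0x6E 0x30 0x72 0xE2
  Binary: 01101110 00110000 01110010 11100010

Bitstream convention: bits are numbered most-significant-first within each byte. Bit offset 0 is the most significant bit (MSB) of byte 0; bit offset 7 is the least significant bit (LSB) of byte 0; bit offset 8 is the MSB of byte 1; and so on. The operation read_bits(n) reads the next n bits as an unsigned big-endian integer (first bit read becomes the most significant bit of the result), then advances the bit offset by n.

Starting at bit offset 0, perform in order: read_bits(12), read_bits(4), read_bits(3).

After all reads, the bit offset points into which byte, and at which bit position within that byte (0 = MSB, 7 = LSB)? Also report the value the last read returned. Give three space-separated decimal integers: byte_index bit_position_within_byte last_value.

Read 1: bits[0:12] width=12 -> value=1763 (bin 011011100011); offset now 12 = byte 1 bit 4; 20 bits remain
Read 2: bits[12:16] width=4 -> value=0 (bin 0000); offset now 16 = byte 2 bit 0; 16 bits remain
Read 3: bits[16:19] width=3 -> value=3 (bin 011); offset now 19 = byte 2 bit 3; 13 bits remain

Answer: 2 3 3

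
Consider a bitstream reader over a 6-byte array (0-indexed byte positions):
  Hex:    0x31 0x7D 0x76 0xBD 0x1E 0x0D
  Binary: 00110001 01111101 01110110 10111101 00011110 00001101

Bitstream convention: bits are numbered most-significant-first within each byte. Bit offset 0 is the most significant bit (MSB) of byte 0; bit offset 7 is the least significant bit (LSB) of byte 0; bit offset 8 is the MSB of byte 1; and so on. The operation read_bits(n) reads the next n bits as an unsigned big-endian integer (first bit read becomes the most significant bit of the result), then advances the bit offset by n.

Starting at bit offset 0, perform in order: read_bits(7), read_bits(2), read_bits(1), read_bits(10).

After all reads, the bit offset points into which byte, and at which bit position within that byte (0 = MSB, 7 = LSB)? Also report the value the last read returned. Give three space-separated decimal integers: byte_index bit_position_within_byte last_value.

Read 1: bits[0:7] width=7 -> value=24 (bin 0011000); offset now 7 = byte 0 bit 7; 41 bits remain
Read 2: bits[7:9] width=2 -> value=2 (bin 10); offset now 9 = byte 1 bit 1; 39 bits remain
Read 3: bits[9:10] width=1 -> value=1 (bin 1); offset now 10 = byte 1 bit 2; 38 bits remain
Read 4: bits[10:20] width=10 -> value=983 (bin 1111010111); offset now 20 = byte 2 bit 4; 28 bits remain

Answer: 2 4 983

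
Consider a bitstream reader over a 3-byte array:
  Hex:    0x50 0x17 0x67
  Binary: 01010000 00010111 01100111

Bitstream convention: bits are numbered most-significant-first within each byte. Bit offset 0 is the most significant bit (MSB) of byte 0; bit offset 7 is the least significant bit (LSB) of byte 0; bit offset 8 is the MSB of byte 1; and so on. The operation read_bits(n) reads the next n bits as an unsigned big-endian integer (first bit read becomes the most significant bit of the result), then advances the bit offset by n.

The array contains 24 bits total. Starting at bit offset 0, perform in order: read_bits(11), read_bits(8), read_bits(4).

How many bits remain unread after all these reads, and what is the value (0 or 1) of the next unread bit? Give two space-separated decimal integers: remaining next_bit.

Read 1: bits[0:11] width=11 -> value=640 (bin 01010000000); offset now 11 = byte 1 bit 3; 13 bits remain
Read 2: bits[11:19] width=8 -> value=187 (bin 10111011); offset now 19 = byte 2 bit 3; 5 bits remain
Read 3: bits[19:23] width=4 -> value=3 (bin 0011); offset now 23 = byte 2 bit 7; 1 bits remain

Answer: 1 1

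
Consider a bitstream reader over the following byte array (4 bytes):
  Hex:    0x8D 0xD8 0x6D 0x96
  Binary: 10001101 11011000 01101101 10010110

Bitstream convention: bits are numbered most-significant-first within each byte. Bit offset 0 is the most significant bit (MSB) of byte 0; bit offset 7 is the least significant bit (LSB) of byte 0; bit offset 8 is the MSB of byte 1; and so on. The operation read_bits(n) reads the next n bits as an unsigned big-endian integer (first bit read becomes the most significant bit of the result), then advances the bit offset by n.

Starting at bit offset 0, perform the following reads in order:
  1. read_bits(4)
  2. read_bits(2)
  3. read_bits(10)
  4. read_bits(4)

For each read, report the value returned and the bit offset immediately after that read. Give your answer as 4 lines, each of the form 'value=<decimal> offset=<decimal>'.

Answer: value=8 offset=4
value=3 offset=6
value=472 offset=16
value=6 offset=20

Derivation:
Read 1: bits[0:4] width=4 -> value=8 (bin 1000); offset now 4 = byte 0 bit 4; 28 bits remain
Read 2: bits[4:6] width=2 -> value=3 (bin 11); offset now 6 = byte 0 bit 6; 26 bits remain
Read 3: bits[6:16] width=10 -> value=472 (bin 0111011000); offset now 16 = byte 2 bit 0; 16 bits remain
Read 4: bits[16:20] width=4 -> value=6 (bin 0110); offset now 20 = byte 2 bit 4; 12 bits remain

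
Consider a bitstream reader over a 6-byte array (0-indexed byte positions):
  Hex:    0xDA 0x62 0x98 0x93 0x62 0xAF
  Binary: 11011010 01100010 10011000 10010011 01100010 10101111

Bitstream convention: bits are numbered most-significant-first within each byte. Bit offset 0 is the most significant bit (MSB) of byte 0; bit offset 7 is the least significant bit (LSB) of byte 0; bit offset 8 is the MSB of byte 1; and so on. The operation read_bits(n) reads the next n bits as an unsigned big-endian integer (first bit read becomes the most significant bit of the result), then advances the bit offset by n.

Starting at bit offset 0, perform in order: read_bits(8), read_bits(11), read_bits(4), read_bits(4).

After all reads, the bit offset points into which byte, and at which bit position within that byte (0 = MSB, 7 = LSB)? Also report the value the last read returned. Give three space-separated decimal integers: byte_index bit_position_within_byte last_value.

Read 1: bits[0:8] width=8 -> value=218 (bin 11011010); offset now 8 = byte 1 bit 0; 40 bits remain
Read 2: bits[8:19] width=11 -> value=788 (bin 01100010100); offset now 19 = byte 2 bit 3; 29 bits remain
Read 3: bits[19:23] width=4 -> value=12 (bin 1100); offset now 23 = byte 2 bit 7; 25 bits remain
Read 4: bits[23:27] width=4 -> value=4 (bin 0100); offset now 27 = byte 3 bit 3; 21 bits remain

Answer: 3 3 4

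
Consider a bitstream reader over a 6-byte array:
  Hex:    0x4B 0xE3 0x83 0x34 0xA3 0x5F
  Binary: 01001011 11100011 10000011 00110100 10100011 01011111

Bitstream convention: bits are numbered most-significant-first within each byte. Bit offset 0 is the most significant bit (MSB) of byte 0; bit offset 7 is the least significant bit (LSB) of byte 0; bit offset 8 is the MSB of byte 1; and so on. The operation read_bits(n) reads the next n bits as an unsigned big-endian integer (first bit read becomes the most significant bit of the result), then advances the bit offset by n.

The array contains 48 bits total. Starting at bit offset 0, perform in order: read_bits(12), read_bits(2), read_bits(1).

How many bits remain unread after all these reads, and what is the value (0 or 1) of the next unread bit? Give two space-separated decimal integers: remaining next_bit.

Read 1: bits[0:12] width=12 -> value=1214 (bin 010010111110); offset now 12 = byte 1 bit 4; 36 bits remain
Read 2: bits[12:14] width=2 -> value=0 (bin 00); offset now 14 = byte 1 bit 6; 34 bits remain
Read 3: bits[14:15] width=1 -> value=1 (bin 1); offset now 15 = byte 1 bit 7; 33 bits remain

Answer: 33 1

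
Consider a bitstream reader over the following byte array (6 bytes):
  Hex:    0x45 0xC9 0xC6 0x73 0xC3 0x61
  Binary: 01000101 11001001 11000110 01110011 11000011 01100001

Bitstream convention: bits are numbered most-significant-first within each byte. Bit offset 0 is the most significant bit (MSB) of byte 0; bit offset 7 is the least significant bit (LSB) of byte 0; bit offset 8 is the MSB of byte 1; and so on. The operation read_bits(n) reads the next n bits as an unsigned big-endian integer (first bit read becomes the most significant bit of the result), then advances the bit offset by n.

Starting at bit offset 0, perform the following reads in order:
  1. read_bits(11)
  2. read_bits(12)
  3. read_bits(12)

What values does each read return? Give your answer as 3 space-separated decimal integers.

Answer: 558 1251 926

Derivation:
Read 1: bits[0:11] width=11 -> value=558 (bin 01000101110); offset now 11 = byte 1 bit 3; 37 bits remain
Read 2: bits[11:23] width=12 -> value=1251 (bin 010011100011); offset now 23 = byte 2 bit 7; 25 bits remain
Read 3: bits[23:35] width=12 -> value=926 (bin 001110011110); offset now 35 = byte 4 bit 3; 13 bits remain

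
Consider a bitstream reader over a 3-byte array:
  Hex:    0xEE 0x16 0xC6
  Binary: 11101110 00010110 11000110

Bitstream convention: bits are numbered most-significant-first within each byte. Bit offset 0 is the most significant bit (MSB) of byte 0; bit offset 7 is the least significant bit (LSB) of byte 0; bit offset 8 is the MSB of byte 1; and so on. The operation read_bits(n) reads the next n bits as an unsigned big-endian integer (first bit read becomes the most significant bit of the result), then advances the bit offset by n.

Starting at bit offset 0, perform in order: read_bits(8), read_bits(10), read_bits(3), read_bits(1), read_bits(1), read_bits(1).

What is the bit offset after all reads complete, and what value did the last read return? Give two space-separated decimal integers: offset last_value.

Read 1: bits[0:8] width=8 -> value=238 (bin 11101110); offset now 8 = byte 1 bit 0; 16 bits remain
Read 2: bits[8:18] width=10 -> value=91 (bin 0001011011); offset now 18 = byte 2 bit 2; 6 bits remain
Read 3: bits[18:21] width=3 -> value=0 (bin 000); offset now 21 = byte 2 bit 5; 3 bits remain
Read 4: bits[21:22] width=1 -> value=1 (bin 1); offset now 22 = byte 2 bit 6; 2 bits remain
Read 5: bits[22:23] width=1 -> value=1 (bin 1); offset now 23 = byte 2 bit 7; 1 bits remain
Read 6: bits[23:24] width=1 -> value=0 (bin 0); offset now 24 = byte 3 bit 0; 0 bits remain

Answer: 24 0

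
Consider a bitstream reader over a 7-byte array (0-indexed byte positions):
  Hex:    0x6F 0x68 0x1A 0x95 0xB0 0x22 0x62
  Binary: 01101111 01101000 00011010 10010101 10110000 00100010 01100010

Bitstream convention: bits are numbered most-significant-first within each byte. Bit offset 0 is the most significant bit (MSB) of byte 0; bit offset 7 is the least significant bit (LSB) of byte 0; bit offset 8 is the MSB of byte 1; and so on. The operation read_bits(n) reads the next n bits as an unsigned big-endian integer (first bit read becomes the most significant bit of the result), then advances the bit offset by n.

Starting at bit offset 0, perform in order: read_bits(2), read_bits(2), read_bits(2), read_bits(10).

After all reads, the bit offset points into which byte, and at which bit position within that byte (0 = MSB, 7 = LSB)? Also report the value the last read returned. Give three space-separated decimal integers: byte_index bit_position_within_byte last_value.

Read 1: bits[0:2] width=2 -> value=1 (bin 01); offset now 2 = byte 0 bit 2; 54 bits remain
Read 2: bits[2:4] width=2 -> value=2 (bin 10); offset now 4 = byte 0 bit 4; 52 bits remain
Read 3: bits[4:6] width=2 -> value=3 (bin 11); offset now 6 = byte 0 bit 6; 50 bits remain
Read 4: bits[6:16] width=10 -> value=872 (bin 1101101000); offset now 16 = byte 2 bit 0; 40 bits remain

Answer: 2 0 872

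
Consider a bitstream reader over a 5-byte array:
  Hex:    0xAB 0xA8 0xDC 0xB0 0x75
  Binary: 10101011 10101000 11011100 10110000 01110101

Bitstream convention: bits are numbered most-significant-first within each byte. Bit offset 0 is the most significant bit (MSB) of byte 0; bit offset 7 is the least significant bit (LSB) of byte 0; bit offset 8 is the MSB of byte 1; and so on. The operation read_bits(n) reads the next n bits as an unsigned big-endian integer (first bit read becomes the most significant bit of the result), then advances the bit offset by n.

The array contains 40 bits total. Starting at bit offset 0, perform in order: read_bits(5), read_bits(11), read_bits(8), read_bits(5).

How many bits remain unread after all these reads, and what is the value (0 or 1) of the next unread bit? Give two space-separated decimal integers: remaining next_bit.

Answer: 11 0

Derivation:
Read 1: bits[0:5] width=5 -> value=21 (bin 10101); offset now 5 = byte 0 bit 5; 35 bits remain
Read 2: bits[5:16] width=11 -> value=936 (bin 01110101000); offset now 16 = byte 2 bit 0; 24 bits remain
Read 3: bits[16:24] width=8 -> value=220 (bin 11011100); offset now 24 = byte 3 bit 0; 16 bits remain
Read 4: bits[24:29] width=5 -> value=22 (bin 10110); offset now 29 = byte 3 bit 5; 11 bits remain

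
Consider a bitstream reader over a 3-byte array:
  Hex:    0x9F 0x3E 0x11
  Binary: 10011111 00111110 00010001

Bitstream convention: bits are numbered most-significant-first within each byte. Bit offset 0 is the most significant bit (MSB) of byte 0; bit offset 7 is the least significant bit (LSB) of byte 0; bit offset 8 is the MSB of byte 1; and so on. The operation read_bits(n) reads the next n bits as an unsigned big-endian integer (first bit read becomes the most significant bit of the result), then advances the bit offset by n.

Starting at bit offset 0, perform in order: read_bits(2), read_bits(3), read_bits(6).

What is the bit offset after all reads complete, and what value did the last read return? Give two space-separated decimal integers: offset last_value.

Read 1: bits[0:2] width=2 -> value=2 (bin 10); offset now 2 = byte 0 bit 2; 22 bits remain
Read 2: bits[2:5] width=3 -> value=3 (bin 011); offset now 5 = byte 0 bit 5; 19 bits remain
Read 3: bits[5:11] width=6 -> value=57 (bin 111001); offset now 11 = byte 1 bit 3; 13 bits remain

Answer: 11 57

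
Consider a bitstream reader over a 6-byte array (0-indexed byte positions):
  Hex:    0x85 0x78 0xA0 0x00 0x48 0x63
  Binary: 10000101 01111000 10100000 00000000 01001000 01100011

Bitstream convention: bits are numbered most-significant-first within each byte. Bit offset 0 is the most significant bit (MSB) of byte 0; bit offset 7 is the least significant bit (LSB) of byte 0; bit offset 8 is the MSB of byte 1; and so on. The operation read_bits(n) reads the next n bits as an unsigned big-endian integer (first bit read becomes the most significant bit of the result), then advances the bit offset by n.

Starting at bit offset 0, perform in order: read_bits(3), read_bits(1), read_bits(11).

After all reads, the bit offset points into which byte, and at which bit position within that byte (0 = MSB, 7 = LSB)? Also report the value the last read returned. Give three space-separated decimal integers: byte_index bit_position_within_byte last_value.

Read 1: bits[0:3] width=3 -> value=4 (bin 100); offset now 3 = byte 0 bit 3; 45 bits remain
Read 2: bits[3:4] width=1 -> value=0 (bin 0); offset now 4 = byte 0 bit 4; 44 bits remain
Read 3: bits[4:15] width=11 -> value=700 (bin 01010111100); offset now 15 = byte 1 bit 7; 33 bits remain

Answer: 1 7 700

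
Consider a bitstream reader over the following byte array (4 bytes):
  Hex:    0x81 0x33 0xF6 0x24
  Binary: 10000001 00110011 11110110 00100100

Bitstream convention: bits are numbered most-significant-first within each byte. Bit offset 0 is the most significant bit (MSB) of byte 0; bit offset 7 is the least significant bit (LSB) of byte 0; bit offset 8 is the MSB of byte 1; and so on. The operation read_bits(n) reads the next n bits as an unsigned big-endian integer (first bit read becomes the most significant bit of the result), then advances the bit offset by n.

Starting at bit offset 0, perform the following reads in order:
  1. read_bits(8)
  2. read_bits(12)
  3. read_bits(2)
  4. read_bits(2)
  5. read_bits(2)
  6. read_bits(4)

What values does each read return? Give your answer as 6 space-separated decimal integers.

Read 1: bits[0:8] width=8 -> value=129 (bin 10000001); offset now 8 = byte 1 bit 0; 24 bits remain
Read 2: bits[8:20] width=12 -> value=831 (bin 001100111111); offset now 20 = byte 2 bit 4; 12 bits remain
Read 3: bits[20:22] width=2 -> value=1 (bin 01); offset now 22 = byte 2 bit 6; 10 bits remain
Read 4: bits[22:24] width=2 -> value=2 (bin 10); offset now 24 = byte 3 bit 0; 8 bits remain
Read 5: bits[24:26] width=2 -> value=0 (bin 00); offset now 26 = byte 3 bit 2; 6 bits remain
Read 6: bits[26:30] width=4 -> value=9 (bin 1001); offset now 30 = byte 3 bit 6; 2 bits remain

Answer: 129 831 1 2 0 9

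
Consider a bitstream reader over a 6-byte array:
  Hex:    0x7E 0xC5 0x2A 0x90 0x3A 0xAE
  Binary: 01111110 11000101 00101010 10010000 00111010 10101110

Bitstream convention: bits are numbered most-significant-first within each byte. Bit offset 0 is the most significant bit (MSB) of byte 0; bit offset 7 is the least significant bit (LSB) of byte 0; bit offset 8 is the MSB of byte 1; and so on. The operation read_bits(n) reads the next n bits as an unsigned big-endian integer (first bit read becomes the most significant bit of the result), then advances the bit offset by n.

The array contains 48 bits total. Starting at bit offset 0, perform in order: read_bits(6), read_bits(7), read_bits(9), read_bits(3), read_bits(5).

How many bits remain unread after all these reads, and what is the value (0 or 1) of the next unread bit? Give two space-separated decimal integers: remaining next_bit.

Answer: 18 0

Derivation:
Read 1: bits[0:6] width=6 -> value=31 (bin 011111); offset now 6 = byte 0 bit 6; 42 bits remain
Read 2: bits[6:13] width=7 -> value=88 (bin 1011000); offset now 13 = byte 1 bit 5; 35 bits remain
Read 3: bits[13:22] width=9 -> value=330 (bin 101001010); offset now 22 = byte 2 bit 6; 26 bits remain
Read 4: bits[22:25] width=3 -> value=5 (bin 101); offset now 25 = byte 3 bit 1; 23 bits remain
Read 5: bits[25:30] width=5 -> value=4 (bin 00100); offset now 30 = byte 3 bit 6; 18 bits remain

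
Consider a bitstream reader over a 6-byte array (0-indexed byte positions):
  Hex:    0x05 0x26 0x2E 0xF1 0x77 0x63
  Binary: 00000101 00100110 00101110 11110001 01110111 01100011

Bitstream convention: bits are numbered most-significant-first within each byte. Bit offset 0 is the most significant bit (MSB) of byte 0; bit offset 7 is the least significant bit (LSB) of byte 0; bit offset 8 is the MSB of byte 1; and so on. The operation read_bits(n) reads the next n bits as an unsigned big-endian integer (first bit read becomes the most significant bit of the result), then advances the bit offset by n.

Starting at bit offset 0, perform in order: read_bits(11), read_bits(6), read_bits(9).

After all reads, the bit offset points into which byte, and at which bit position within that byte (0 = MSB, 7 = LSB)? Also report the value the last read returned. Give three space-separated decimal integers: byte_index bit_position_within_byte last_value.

Answer: 3 2 187

Derivation:
Read 1: bits[0:11] width=11 -> value=41 (bin 00000101001); offset now 11 = byte 1 bit 3; 37 bits remain
Read 2: bits[11:17] width=6 -> value=12 (bin 001100); offset now 17 = byte 2 bit 1; 31 bits remain
Read 3: bits[17:26] width=9 -> value=187 (bin 010111011); offset now 26 = byte 3 bit 2; 22 bits remain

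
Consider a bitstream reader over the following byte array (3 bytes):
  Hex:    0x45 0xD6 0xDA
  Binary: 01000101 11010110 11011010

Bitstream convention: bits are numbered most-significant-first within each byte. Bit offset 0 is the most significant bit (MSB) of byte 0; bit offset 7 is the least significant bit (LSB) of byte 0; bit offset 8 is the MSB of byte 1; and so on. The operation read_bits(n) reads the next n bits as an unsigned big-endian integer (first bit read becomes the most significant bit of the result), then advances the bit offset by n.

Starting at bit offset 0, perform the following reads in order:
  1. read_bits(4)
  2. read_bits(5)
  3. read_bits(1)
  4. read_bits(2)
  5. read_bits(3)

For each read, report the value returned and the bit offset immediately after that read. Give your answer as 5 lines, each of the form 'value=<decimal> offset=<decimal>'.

Answer: value=4 offset=4
value=11 offset=9
value=1 offset=10
value=1 offset=12
value=3 offset=15

Derivation:
Read 1: bits[0:4] width=4 -> value=4 (bin 0100); offset now 4 = byte 0 bit 4; 20 bits remain
Read 2: bits[4:9] width=5 -> value=11 (bin 01011); offset now 9 = byte 1 bit 1; 15 bits remain
Read 3: bits[9:10] width=1 -> value=1 (bin 1); offset now 10 = byte 1 bit 2; 14 bits remain
Read 4: bits[10:12] width=2 -> value=1 (bin 01); offset now 12 = byte 1 bit 4; 12 bits remain
Read 5: bits[12:15] width=3 -> value=3 (bin 011); offset now 15 = byte 1 bit 7; 9 bits remain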